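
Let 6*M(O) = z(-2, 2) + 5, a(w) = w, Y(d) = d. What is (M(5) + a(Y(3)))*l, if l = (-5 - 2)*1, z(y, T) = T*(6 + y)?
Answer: -217/6 ≈ -36.167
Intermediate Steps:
l = -7 (l = -7*1 = -7)
M(O) = 13/6 (M(O) = (2*(6 - 2) + 5)/6 = (2*4 + 5)/6 = (8 + 5)/6 = (1/6)*13 = 13/6)
(M(5) + a(Y(3)))*l = (13/6 + 3)*(-7) = (31/6)*(-7) = -217/6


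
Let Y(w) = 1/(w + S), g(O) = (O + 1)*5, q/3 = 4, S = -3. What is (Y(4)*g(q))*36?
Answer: 2340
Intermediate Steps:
q = 12 (q = 3*4 = 12)
g(O) = 5 + 5*O (g(O) = (1 + O)*5 = 5 + 5*O)
Y(w) = 1/(-3 + w) (Y(w) = 1/(w - 3) = 1/(-3 + w))
(Y(4)*g(q))*36 = ((5 + 5*12)/(-3 + 4))*36 = ((5 + 60)/1)*36 = (1*65)*36 = 65*36 = 2340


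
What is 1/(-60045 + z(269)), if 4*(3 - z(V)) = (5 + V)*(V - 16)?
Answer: -2/154745 ≈ -1.2924e-5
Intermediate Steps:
z(V) = 3 - (-16 + V)*(5 + V)/4 (z(V) = 3 - (5 + V)*(V - 16)/4 = 3 - (5 + V)*(-16 + V)/4 = 3 - (-16 + V)*(5 + V)/4)
1/(-60045 + z(269)) = 1/(-60045 + (23 - ¼*269² + (11/4)*269)) = 1/(-60045 + (23 - ¼*72361 + 2959/4)) = 1/(-60045 + (23 - 72361/4 + 2959/4)) = 1/(-60045 - 34655/2) = 1/(-154745/2) = -2/154745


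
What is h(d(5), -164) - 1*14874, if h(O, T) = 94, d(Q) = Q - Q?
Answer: -14780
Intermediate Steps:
d(Q) = 0
h(d(5), -164) - 1*14874 = 94 - 1*14874 = 94 - 14874 = -14780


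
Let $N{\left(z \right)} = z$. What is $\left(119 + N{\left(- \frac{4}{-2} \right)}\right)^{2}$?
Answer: $14641$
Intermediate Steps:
$\left(119 + N{\left(- \frac{4}{-2} \right)}\right)^{2} = \left(119 - \frac{4}{-2}\right)^{2} = \left(119 - -2\right)^{2} = \left(119 + 2\right)^{2} = 121^{2} = 14641$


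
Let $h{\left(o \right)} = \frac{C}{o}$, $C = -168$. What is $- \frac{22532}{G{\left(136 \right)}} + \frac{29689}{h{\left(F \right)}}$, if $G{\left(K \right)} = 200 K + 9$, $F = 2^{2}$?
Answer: $- \frac{115536335}{163254} \approx -707.71$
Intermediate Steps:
$F = 4$
$h{\left(o \right)} = - \frac{168}{o}$
$G{\left(K \right)} = 9 + 200 K$
$- \frac{22532}{G{\left(136 \right)}} + \frac{29689}{h{\left(F \right)}} = - \frac{22532}{9 + 200 \cdot 136} + \frac{29689}{\left(-168\right) \frac{1}{4}} = - \frac{22532}{9 + 27200} + \frac{29689}{\left(-168\right) \frac{1}{4}} = - \frac{22532}{27209} + \frac{29689}{-42} = \left(-22532\right) \frac{1}{27209} + 29689 \left(- \frac{1}{42}\right) = - \frac{22532}{27209} - \frac{29689}{42} = - \frac{115536335}{163254}$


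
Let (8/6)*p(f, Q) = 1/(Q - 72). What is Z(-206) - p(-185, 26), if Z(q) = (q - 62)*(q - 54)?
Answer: 12821123/184 ≈ 69680.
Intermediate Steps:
Z(q) = (-62 + q)*(-54 + q)
p(f, Q) = 3/(4*(-72 + Q)) (p(f, Q) = 3/(4*(Q - 72)) = 3/(4*(-72 + Q)))
Z(-206) - p(-185, 26) = (3348 + (-206)² - 116*(-206)) - 3/(4*(-72 + 26)) = (3348 + 42436 + 23896) - 3/(4*(-46)) = 69680 - 3*(-1)/(4*46) = 69680 - 1*(-3/184) = 69680 + 3/184 = 12821123/184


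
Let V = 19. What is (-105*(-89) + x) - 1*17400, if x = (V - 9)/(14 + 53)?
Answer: -539675/67 ≈ -8054.9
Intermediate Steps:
x = 10/67 (x = (19 - 9)/(14 + 53) = 10/67 ≈ 0.14925)
(-105*(-89) + x) - 1*17400 = (-105*(-89) + 10/67) - 1*17400 = (9345 + 10/67) - 17400 = 626125/67 - 17400 = -539675/67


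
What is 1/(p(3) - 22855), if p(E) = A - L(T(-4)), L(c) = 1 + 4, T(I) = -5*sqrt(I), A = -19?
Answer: -1/22879 ≈ -4.3708e-5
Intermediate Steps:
L(c) = 5
p(E) = -24 (p(E) = -19 - 1*5 = -19 - 5 = -24)
1/(p(3) - 22855) = 1/(-24 - 22855) = 1/(-22879) = -1/22879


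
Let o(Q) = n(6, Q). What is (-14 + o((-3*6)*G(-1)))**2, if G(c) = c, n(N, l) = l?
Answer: 16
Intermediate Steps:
o(Q) = Q
(-14 + o((-3*6)*G(-1)))**2 = (-14 - 3*6*(-1))**2 = (-14 - 18*(-1))**2 = (-14 + 18)**2 = 4**2 = 16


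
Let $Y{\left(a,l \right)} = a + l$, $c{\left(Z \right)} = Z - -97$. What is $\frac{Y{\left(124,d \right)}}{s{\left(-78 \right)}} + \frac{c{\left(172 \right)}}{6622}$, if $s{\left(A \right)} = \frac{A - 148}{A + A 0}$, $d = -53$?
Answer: $\frac{18366715}{748286} \approx 24.545$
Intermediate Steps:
$c{\left(Z \right)} = 97 + Z$ ($c{\left(Z \right)} = Z + 97 = 97 + Z$)
$s{\left(A \right)} = \frac{-148 + A}{A}$ ($s{\left(A \right)} = \frac{-148 + A}{A + 0} = \frac{-148 + A}{A}$)
$\frac{Y{\left(124,d \right)}}{s{\left(-78 \right)}} + \frac{c{\left(172 \right)}}{6622} = \frac{124 - 53}{\frac{1}{-78} \left(-148 - 78\right)} + \frac{97 + 172}{6622} = \frac{71}{\left(- \frac{1}{78}\right) \left(-226\right)} + 269 \cdot \frac{1}{6622} = \frac{71}{\frac{113}{39}} + \frac{269}{6622} = 71 \cdot \frac{39}{113} + \frac{269}{6622} = \frac{2769}{113} + \frac{269}{6622} = \frac{18366715}{748286}$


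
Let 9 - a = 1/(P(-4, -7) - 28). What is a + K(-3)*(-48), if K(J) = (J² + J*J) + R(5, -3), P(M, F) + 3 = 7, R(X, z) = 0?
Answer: -20519/24 ≈ -854.96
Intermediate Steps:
P(M, F) = 4 (P(M, F) = -3 + 7 = 4)
a = 217/24 (a = 9 - 1/(4 - 28) = 9 - 1/(-24) = 9 - 1*(-1/24) = 9 + 1/24 = 217/24 ≈ 9.0417)
K(J) = 2*J² (K(J) = (J² + J*J) + 0 = (J² + J²) + 0 = 2*J² + 0 = 2*J²)
a + K(-3)*(-48) = 217/24 + (2*(-3)²)*(-48) = 217/24 + (2*9)*(-48) = 217/24 + 18*(-48) = 217/24 - 864 = -20519/24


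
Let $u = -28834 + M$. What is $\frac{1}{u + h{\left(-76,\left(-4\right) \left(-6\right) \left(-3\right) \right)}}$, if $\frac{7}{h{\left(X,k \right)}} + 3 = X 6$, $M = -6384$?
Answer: $- \frac{459}{16165069} \approx -2.8395 \cdot 10^{-5}$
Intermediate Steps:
$h{\left(X,k \right)} = \frac{7}{-3 + 6 X}$ ($h{\left(X,k \right)} = \frac{7}{-3 + X 6} = \frac{7}{-3 + 6 X}$)
$u = -35218$ ($u = -28834 - 6384 = -35218$)
$\frac{1}{u + h{\left(-76,\left(-4\right) \left(-6\right) \left(-3\right) \right)}} = \frac{1}{-35218 + \frac{7}{3 \left(-1 + 2 \left(-76\right)\right)}} = \frac{1}{-35218 + \frac{7}{3 \left(-1 - 152\right)}} = \frac{1}{-35218 + \frac{7}{3 \left(-153\right)}} = \frac{1}{-35218 + \frac{7}{3} \left(- \frac{1}{153}\right)} = \frac{1}{-35218 - \frac{7}{459}} = \frac{1}{- \frac{16165069}{459}} = - \frac{459}{16165069}$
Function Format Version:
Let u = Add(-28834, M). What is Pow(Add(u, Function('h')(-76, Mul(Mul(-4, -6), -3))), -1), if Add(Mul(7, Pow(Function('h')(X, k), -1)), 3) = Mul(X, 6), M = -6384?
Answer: Rational(-459, 16165069) ≈ -2.8395e-5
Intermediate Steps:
Function('h')(X, k) = Mul(7, Pow(Add(-3, Mul(6, X)), -1)) (Function('h')(X, k) = Mul(7, Pow(Add(-3, Mul(X, 6)), -1)) = Mul(7, Pow(Add(-3, Mul(6, X)), -1)))
u = -35218 (u = Add(-28834, -6384) = -35218)
Pow(Add(u, Function('h')(-76, Mul(Mul(-4, -6), -3))), -1) = Pow(Add(-35218, Mul(Rational(7, 3), Pow(Add(-1, Mul(2, -76)), -1))), -1) = Pow(Add(-35218, Mul(Rational(7, 3), Pow(Add(-1, -152), -1))), -1) = Pow(Add(-35218, Mul(Rational(7, 3), Pow(-153, -1))), -1) = Pow(Add(-35218, Mul(Rational(7, 3), Rational(-1, 153))), -1) = Pow(Add(-35218, Rational(-7, 459)), -1) = Pow(Rational(-16165069, 459), -1) = Rational(-459, 16165069)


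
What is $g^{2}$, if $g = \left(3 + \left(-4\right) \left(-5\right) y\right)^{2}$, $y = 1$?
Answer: $279841$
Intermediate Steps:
$g = 529$ ($g = \left(3 + \left(-4\right) \left(-5\right) 1\right)^{2} = \left(3 + 20 \cdot 1\right)^{2} = \left(3 + 20\right)^{2} = 23^{2} = 529$)
$g^{2} = 529^{2} = 279841$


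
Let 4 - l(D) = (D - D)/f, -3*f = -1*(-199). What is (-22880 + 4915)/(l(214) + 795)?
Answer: -17965/799 ≈ -22.484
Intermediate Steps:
f = -199/3 (f = -(-1)*(-199)/3 = -1/3*199 = -199/3 ≈ -66.333)
l(D) = 4 (l(D) = 4 - (D - D)/(-199/3) = 4 - 0*(-3)/199 = 4 - 1*0 = 4 + 0 = 4)
(-22880 + 4915)/(l(214) + 795) = (-22880 + 4915)/(4 + 795) = -17965/799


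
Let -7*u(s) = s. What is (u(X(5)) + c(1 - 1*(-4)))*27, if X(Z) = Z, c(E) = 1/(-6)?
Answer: -333/14 ≈ -23.786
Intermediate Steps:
c(E) = -1/6
u(s) = -s/7
(u(X(5)) + c(1 - 1*(-4)))*27 = (-1/7*5 - 1/6)*27 = (-5/7 - 1/6)*27 = -37/42*27 = -333/14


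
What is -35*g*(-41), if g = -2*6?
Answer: -17220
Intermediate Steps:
g = -12
-35*g*(-41) = -35*(-12)*(-41) = 420*(-41) = -17220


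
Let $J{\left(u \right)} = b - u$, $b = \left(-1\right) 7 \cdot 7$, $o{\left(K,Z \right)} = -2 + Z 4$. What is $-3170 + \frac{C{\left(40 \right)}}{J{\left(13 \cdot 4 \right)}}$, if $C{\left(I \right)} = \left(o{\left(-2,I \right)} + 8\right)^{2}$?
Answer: $- \frac{347726}{101} \approx -3442.8$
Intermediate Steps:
$o{\left(K,Z \right)} = -2 + 4 Z$
$C{\left(I \right)} = \left(6 + 4 I\right)^{2}$ ($C{\left(I \right)} = \left(\left(-2 + 4 I\right) + 8\right)^{2} = \left(6 + 4 I\right)^{2}$)
$b = -49$ ($b = \left(-7\right) 7 = -49$)
$J{\left(u \right)} = -49 - u$
$-3170 + \frac{C{\left(40 \right)}}{J{\left(13 \cdot 4 \right)}} = -3170 + \frac{4 \left(3 + 2 \cdot 40\right)^{2}}{-49 - 13 \cdot 4} = -3170 + \frac{4 \left(3 + 80\right)^{2}}{-49 - 52} = -3170 + \frac{4 \cdot 83^{2}}{-49 - 52} = -3170 + \frac{4 \cdot 6889}{-101} = -3170 + 27556 \left(- \frac{1}{101}\right) = -3170 - \frac{27556}{101} = - \frac{347726}{101}$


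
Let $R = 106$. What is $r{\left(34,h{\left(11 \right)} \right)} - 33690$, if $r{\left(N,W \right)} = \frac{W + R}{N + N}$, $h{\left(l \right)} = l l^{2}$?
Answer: $- \frac{2289483}{68} \approx -33669.0$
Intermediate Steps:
$h{\left(l \right)} = l^{3}$
$r{\left(N,W \right)} = \frac{106 + W}{2 N}$ ($r{\left(N,W \right)} = \frac{W + 106}{N + N} = \frac{106 + W}{2 N}$)
$r{\left(34,h{\left(11 \right)} \right)} - 33690 = \frac{106 + 11^{3}}{2 \cdot 34} - 33690 = \frac{1}{2} \cdot \frac{1}{34} \left(106 + 1331\right) - 33690 = \frac{1}{2} \cdot \frac{1}{34} \cdot 1437 - 33690 = \frac{1437}{68} - 33690 = - \frac{2289483}{68}$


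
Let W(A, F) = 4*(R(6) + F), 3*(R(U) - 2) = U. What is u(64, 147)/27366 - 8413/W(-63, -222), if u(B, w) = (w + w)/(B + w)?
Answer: 8096469951/839187512 ≈ 9.6480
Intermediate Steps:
R(U) = 2 + U/3
W(A, F) = 16 + 4*F (W(A, F) = 4*((2 + (⅓)*6) + F) = 4*((2 + 2) + F) = 4*(4 + F) = 16 + 4*F)
u(B, w) = 2*w/(B + w) (u(B, w) = (2*w)/(B + w) = 2*w/(B + w))
u(64, 147)/27366 - 8413/W(-63, -222) = (2*147/(64 + 147))/27366 - 8413/(16 + 4*(-222)) = (2*147/211)*(1/27366) - 8413/(16 - 888) = (2*147*(1/211))*(1/27366) - 8413/(-872) = (294/211)*(1/27366) - 8413*(-1/872) = 49/962371 + 8413/872 = 8096469951/839187512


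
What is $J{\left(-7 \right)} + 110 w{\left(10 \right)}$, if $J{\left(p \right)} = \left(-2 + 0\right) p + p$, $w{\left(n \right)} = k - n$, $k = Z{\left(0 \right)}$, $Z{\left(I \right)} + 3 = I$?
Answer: $-1423$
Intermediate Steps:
$Z{\left(I \right)} = -3 + I$
$k = -3$ ($k = -3 + 0 = -3$)
$w{\left(n \right)} = -3 - n$
$J{\left(p \right)} = - p$ ($J{\left(p \right)} = - 2 p + p = - p$)
$J{\left(-7 \right)} + 110 w{\left(10 \right)} = \left(-1\right) \left(-7\right) + 110 \left(-3 - 10\right) = 7 + 110 \left(-3 - 10\right) = 7 + 110 \left(-13\right) = 7 - 1430 = -1423$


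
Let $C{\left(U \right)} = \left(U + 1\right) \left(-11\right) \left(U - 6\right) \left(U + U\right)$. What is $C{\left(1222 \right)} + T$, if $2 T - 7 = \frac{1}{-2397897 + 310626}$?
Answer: $- \frac{83451233006881304}{2087271} \approx -3.9981 \cdot 10^{10}$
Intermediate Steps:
$T = \frac{7305448}{2087271}$ ($T = \frac{7}{2} + \frac{1}{2 \left(-2397897 + 310626\right)} = \frac{7}{2} + \frac{1}{2 \left(-2087271\right)} = \frac{7}{2} + \frac{1}{2} \left(- \frac{1}{2087271}\right) = \frac{7}{2} - \frac{1}{4174542} = \frac{7305448}{2087271} \approx 3.5$)
$C{\left(U \right)} = 2 U \left(-11 - 11 U\right) \left(-6 + U\right)$ ($C{\left(U \right)} = \left(1 + U\right) \left(-11\right) \left(-6 + U\right) 2 U = \left(-11 - 11 U\right) 2 U \left(-6 + U\right) = 2 U \left(-11 - 11 U\right) \left(-6 + U\right)$)
$C{\left(1222 \right)} + T = 22 \cdot 1222 \left(6 - 1222^{2} + 5 \cdot 1222\right) + \frac{7305448}{2087271} = 22 \cdot 1222 \left(6 - 1493284 + 6110\right) + \frac{7305448}{2087271} = 22 \cdot 1222 \left(-1487168\right) + \frac{7305448}{2087271} = -39981024512 + \frac{7305448}{2087271} = - \frac{83451233006881304}{2087271}$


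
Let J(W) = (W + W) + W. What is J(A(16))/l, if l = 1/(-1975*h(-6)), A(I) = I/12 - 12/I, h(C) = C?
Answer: 41475/2 ≈ 20738.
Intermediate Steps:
A(I) = -12/I + I/12 (A(I) = I*(1/12) - 12/I = I/12 - 12/I = -12/I + I/12)
l = 1/11850 (l = 1/(-1975*(-6)) = 1/11850 ≈ 8.4388e-5)
J(W) = 3*W (J(W) = 2*W + W = 3*W)
J(A(16))/l = (3*(-12/16 + (1/12)*16))/(1/11850) = (3*(-12*1/16 + 4/3))*11850 = (3*(-3/4 + 4/3))*11850 = (3*(7/12))*11850 = (7/4)*11850 = 41475/2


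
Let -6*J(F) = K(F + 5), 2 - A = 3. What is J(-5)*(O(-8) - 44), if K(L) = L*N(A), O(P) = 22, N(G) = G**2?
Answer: 0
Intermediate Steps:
A = -1 (A = 2 - 1*3 = 2 - 3 = -1)
K(L) = L (K(L) = L*(-1)**2 = L*1 = L)
J(F) = -5/6 - F/6 (J(F) = -(F + 5)/6 = -(5 + F)/6 = -5/6 - F/6)
J(-5)*(O(-8) - 44) = (-5/6 - 1/6*(-5))*(22 - 44) = (-5/6 + 5/6)*(-22) = 0*(-22) = 0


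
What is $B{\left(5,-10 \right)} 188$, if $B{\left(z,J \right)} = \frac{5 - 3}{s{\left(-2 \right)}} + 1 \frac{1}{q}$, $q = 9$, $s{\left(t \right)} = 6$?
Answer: $\frac{752}{9} \approx 83.556$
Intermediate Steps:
$B{\left(z,J \right)} = \frac{4}{9}$ ($B{\left(z,J \right)} = \frac{5 - 3}{6} + 1 \cdot \frac{1}{9} = \left(5 - 3\right) \frac{1}{6} + 1 \cdot \frac{1}{9} = 2 \cdot \frac{1}{6} + \frac{1}{9} = \frac{1}{3} + \frac{1}{9} = \frac{4}{9}$)
$B{\left(5,-10 \right)} 188 = \frac{4}{9} \cdot 188 = \frac{752}{9}$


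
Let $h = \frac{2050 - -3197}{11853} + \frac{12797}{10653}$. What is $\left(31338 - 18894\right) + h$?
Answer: $\frac{868718392}{69801} \approx 12446.0$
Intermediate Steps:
$h = \frac{114748}{69801}$ ($h = \left(2050 + 3197\right) \frac{1}{11853} + 12797 \cdot \frac{1}{10653} = 5247 \cdot \frac{1}{11853} + \frac{191}{159} = \frac{583}{1317} + \frac{191}{159} = \frac{114748}{69801} \approx 1.6439$)
$\left(31338 - 18894\right) + h = \left(31338 - 18894\right) + \frac{114748}{69801} = 12444 + \frac{114748}{69801} = \frac{868718392}{69801}$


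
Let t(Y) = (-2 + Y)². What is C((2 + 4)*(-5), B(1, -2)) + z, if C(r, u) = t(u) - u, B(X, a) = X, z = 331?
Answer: 331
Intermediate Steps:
C(r, u) = (-2 + u)² - u
C((2 + 4)*(-5), B(1, -2)) + z = ((-2 + 1)² - 1*1) + 331 = ((-1)² - 1) + 331 = (1 - 1) + 331 = 0 + 331 = 331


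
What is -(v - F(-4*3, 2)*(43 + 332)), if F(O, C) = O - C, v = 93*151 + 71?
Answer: -19364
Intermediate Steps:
v = 14114 (v = 14043 + 71 = 14114)
-(v - F(-4*3, 2)*(43 + 332)) = -(14114 - (-4*3 - 1*2)*(43 + 332)) = -(14114 - (-12 - 2)*375) = -(14114 - (-14)*375) = -(14114 - 1*(-5250)) = -(14114 + 5250) = -1*19364 = -19364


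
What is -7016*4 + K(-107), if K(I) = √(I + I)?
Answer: -28064 + I*√214 ≈ -28064.0 + 14.629*I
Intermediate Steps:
K(I) = √2*√I (K(I) = √(2*I) = √2*√I)
-7016*4 + K(-107) = -7016*4 + √2*√(-107) = -28064 + √2*(I*√107) = -28064 + I*√214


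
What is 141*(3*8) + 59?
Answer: 3443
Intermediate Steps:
141*(3*8) + 59 = 141*24 + 59 = 3384 + 59 = 3443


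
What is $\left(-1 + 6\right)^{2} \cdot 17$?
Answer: $425$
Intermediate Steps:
$\left(-1 + 6\right)^{2} \cdot 17 = 5^{2} \cdot 17 = 25 \cdot 17 = 425$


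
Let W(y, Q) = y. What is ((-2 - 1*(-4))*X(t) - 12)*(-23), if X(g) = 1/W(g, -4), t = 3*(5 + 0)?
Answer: 4094/15 ≈ 272.93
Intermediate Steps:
t = 15 (t = 3*5 = 15)
X(g) = 1/g
((-2 - 1*(-4))*X(t) - 12)*(-23) = ((-2 - 1*(-4))/15 - 12)*(-23) = ((-2 + 4)*(1/15) - 12)*(-23) = (2*(1/15) - 12)*(-23) = (2/15 - 12)*(-23) = -178/15*(-23) = 4094/15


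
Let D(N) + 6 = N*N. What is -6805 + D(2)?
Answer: -6807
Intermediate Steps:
D(N) = -6 + N² (D(N) = -6 + N*N = -6 + N²)
-6805 + D(2) = -6805 + (-6 + 2²) = -6805 + (-6 + 4) = -6805 - 2 = -6807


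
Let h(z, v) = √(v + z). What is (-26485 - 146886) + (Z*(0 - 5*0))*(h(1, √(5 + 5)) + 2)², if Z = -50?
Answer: -173371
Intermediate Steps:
(-26485 - 146886) + (Z*(0 - 5*0))*(h(1, √(5 + 5)) + 2)² = (-26485 - 146886) + (-50*(0 - 5*0))*(√(√(5 + 5) + 1) + 2)² = -173371 + (-50*(0 + 0))*(√(√10 + 1) + 2)² = -173371 + (-50*0)*(√(1 + √10) + 2)² = -173371 + 0*(2 + √(1 + √10))² = -173371 + 0 = -173371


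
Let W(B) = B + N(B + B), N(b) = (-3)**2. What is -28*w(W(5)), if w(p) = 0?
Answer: 0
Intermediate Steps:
N(b) = 9
W(B) = 9 + B (W(B) = B + 9 = 9 + B)
-28*w(W(5)) = -28*0 = 0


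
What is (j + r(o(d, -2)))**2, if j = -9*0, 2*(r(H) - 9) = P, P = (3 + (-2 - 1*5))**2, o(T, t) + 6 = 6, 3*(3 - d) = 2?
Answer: 289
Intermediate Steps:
d = 7/3 (d = 3 - 1/3*2 = 3 - 2/3 = 7/3 ≈ 2.3333)
o(T, t) = 0 (o(T, t) = -6 + 6 = 0)
P = 16 (P = (3 + (-2 - 5))**2 = (3 - 7)**2 = (-4)**2 = 16)
r(H) = 17 (r(H) = 9 + (1/2)*16 = 9 + 8 = 17)
j = 0
(j + r(o(d, -2)))**2 = (0 + 17)**2 = 17**2 = 289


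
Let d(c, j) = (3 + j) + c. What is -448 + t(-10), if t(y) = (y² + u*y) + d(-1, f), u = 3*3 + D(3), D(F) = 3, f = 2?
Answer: -464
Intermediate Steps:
d(c, j) = 3 + c + j
u = 12 (u = 3*3 + 3 = 9 + 3 = 12)
t(y) = 4 + y² + 12*y (t(y) = (y² + 12*y) + (3 - 1 + 2) = (y² + 12*y) + 4 = 4 + y² + 12*y)
-448 + t(-10) = -448 + (4 + (-10)² + 12*(-10)) = -448 + (4 + 100 - 120) = -448 - 16 = -464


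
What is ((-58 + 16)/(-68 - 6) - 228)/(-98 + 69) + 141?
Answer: 159708/1073 ≈ 148.84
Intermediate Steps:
((-58 + 16)/(-68 - 6) - 228)/(-98 + 69) + 141 = (-42/(-74) - 228)/(-29) + 141 = (-42*(-1/74) - 228)*(-1/29) + 141 = (21/37 - 228)*(-1/29) + 141 = -8415/37*(-1/29) + 141 = 8415/1073 + 141 = 159708/1073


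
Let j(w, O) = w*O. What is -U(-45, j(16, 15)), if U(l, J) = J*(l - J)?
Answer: 68400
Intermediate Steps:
j(w, O) = O*w
-U(-45, j(16, 15)) = -15*16*(-45 - 15*16) = -240*(-45 - 1*240) = -240*(-45 - 240) = -240*(-285) = -1*(-68400) = 68400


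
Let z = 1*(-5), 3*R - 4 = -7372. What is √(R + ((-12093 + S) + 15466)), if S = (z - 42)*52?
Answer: I*√1527 ≈ 39.077*I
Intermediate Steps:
R = -2456 (R = 4/3 + (⅓)*(-7372) = 4/3 - 7372/3 = -2456)
z = -5
S = -2444 (S = (-5 - 42)*52 = -47*52 = -2444)
√(R + ((-12093 + S) + 15466)) = √(-2456 + ((-12093 - 2444) + 15466)) = √(-2456 + (-14537 + 15466)) = √(-2456 + 929) = √(-1527) = I*√1527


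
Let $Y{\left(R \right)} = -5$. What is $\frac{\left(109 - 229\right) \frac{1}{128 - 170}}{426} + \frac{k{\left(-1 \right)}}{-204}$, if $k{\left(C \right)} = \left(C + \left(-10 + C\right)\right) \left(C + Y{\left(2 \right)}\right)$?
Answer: $- \frac{8776}{25347} \approx -0.34623$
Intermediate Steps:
$k{\left(C \right)} = \left(-10 + 2 C\right) \left(-5 + C\right)$ ($k{\left(C \right)} = \left(C + \left(-10 + C\right)\right) \left(C - 5\right) = \left(-10 + 2 C\right) \left(-5 + C\right)$)
$\frac{\left(109 - 229\right) \frac{1}{128 - 170}}{426} + \frac{k{\left(-1 \right)}}{-204} = \frac{\left(109 - 229\right) \frac{1}{128 - 170}}{426} + \frac{50 - -20 + 2 \left(-1\right)^{2}}{-204} = - \frac{120}{-42} \cdot \frac{1}{426} + \left(50 + 20 + 2 \cdot 1\right) \left(- \frac{1}{204}\right) = \left(-120\right) \left(- \frac{1}{42}\right) \frac{1}{426} + \left(50 + 20 + 2\right) \left(- \frac{1}{204}\right) = \frac{20}{7} \cdot \frac{1}{426} + 72 \left(- \frac{1}{204}\right) = \frac{10}{1491} - \frac{6}{17} = - \frac{8776}{25347}$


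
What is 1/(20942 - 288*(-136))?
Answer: 1/60110 ≈ 1.6636e-5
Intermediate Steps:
1/(20942 - 288*(-136)) = 1/(20942 + 39168) = 1/60110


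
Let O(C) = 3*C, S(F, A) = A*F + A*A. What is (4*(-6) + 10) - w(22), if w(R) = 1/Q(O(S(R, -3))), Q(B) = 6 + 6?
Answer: -169/12 ≈ -14.083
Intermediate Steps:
S(F, A) = A² + A*F (S(F, A) = A*F + A² = A² + A*F)
Q(B) = 12
w(R) = 1/12
(4*(-6) + 10) - w(22) = (4*(-6) + 10) - 1*1/12 = (-24 + 10) - 1/12 = -14 - 1/12 = -169/12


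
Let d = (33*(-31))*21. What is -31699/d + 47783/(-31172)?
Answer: -38400961/669668076 ≈ -0.057343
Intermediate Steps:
d = -21483 (d = -1023*21 = -21483)
-31699/d + 47783/(-31172) = -31699/(-21483) + 47783/(-31172) = -31699*(-1/21483) + 47783*(-1/31172) = 31699/21483 - 47783/31172 = -38400961/669668076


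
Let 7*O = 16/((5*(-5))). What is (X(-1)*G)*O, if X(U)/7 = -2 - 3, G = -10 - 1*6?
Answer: -256/5 ≈ -51.200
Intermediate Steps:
O = -16/175 (O = (16/((5*(-5))))/7 = (16/(-25))/7 = (16*(-1/25))/7 = (⅐)*(-16/25) = -16/175 ≈ -0.091429)
G = -16 (G = -10 - 6 = -16)
X(U) = -35 (X(U) = 7*(-2 - 3) = 7*(-5) = -35)
(X(-1)*G)*O = -35*(-16)*(-16/175) = 560*(-16/175) = -256/5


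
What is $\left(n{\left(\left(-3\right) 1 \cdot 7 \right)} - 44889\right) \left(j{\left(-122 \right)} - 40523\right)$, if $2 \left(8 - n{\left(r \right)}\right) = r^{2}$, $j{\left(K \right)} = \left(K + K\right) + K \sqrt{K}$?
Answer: $\frac{3677305701}{2} + 5502383 i \sqrt{122} \approx 1.8387 \cdot 10^{9} + 6.0776 \cdot 10^{7} i$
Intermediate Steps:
$j{\left(K \right)} = K^{\frac{3}{2}} + 2 K$ ($j{\left(K \right)} = 2 K + K^{\frac{3}{2}} = K^{\frac{3}{2}} + 2 K$)
$n{\left(r \right)} = 8 - \frac{r^{2}}{2}$
$\left(n{\left(\left(-3\right) 1 \cdot 7 \right)} - 44889\right) \left(j{\left(-122 \right)} - 40523\right) = \left(\left(8 - \frac{\left(\left(-3\right) 1 \cdot 7\right)^{2}}{2}\right) - 44889\right) \left(\left(\left(-122\right)^{\frac{3}{2}} + 2 \left(-122\right)\right) - 40523\right) = \left(\left(8 - \frac{\left(\left(-3\right) 7\right)^{2}}{2}\right) - 44889\right) \left(\left(- 122 i \sqrt{122} - 244\right) - 40523\right) = \left(\left(8 - \frac{\left(-21\right)^{2}}{2}\right) - 44889\right) \left(\left(-244 - 122 i \sqrt{122}\right) - 40523\right) = \left(\left(8 - \frac{441}{2}\right) - 44889\right) \left(-40767 - 122 i \sqrt{122}\right) = \left(- \frac{425}{2} - 44889\right) \left(-40767 - 122 i \sqrt{122}\right) = - \frac{90203 \left(-40767 - 122 i \sqrt{122}\right)}{2} = \frac{3677305701}{2} + 5502383 i \sqrt{122}$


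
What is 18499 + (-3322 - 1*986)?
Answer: 14191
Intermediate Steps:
18499 + (-3322 - 1*986) = 18499 + (-3322 - 986) = 18499 - 4308 = 14191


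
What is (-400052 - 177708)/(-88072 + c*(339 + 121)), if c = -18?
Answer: 18055/3011 ≈ 5.9963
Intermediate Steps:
(-400052 - 177708)/(-88072 + c*(339 + 121)) = (-400052 - 177708)/(-88072 - 18*(339 + 121)) = -577760/(-88072 - 18*460) = -577760/(-88072 - 8280) = -577760/(-96352) = -577760*(-1/96352) = 18055/3011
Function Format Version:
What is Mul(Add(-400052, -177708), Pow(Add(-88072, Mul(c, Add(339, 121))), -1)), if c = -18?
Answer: Rational(18055, 3011) ≈ 5.9963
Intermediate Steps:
Mul(Add(-400052, -177708), Pow(Add(-88072, Mul(c, Add(339, 121))), -1)) = Mul(Add(-400052, -177708), Pow(Add(-88072, Mul(-18, Add(339, 121))), -1)) = Mul(-577760, Pow(Add(-88072, Mul(-18, 460)), -1)) = Mul(-577760, Pow(Add(-88072, -8280), -1)) = Mul(-577760, Pow(-96352, -1)) = Mul(-577760, Rational(-1, 96352)) = Rational(18055, 3011)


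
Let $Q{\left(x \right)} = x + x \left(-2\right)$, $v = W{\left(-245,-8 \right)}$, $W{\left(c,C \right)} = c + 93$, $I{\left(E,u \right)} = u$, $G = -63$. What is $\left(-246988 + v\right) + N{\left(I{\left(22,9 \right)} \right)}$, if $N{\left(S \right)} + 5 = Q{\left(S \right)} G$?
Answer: $-246578$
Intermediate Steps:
$W{\left(c,C \right)} = 93 + c$
$v = -152$ ($v = 93 - 245 = -152$)
$Q{\left(x \right)} = - x$ ($Q{\left(x \right)} = x - 2 x = - x$)
$N{\left(S \right)} = -5 + 63 S$ ($N{\left(S \right)} = -5 + - S \left(-63\right) = -5 + 63 S$)
$\left(-246988 + v\right) + N{\left(I{\left(22,9 \right)} \right)} = \left(-246988 - 152\right) + \left(-5 + 63 \cdot 9\right) = -247140 + \left(-5 + 567\right) = -247140 + 562 = -246578$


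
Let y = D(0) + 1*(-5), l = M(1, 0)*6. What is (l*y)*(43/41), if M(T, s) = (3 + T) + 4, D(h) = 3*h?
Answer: -10320/41 ≈ -251.71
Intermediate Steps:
M(T, s) = 7 + T
l = 48 (l = (7 + 1)*6 = 8*6 = 48)
y = -5 (y = 3*0 + 1*(-5) = 0 - 5 = -5)
(l*y)*(43/41) = (48*(-5))*(43/41) = -10320/41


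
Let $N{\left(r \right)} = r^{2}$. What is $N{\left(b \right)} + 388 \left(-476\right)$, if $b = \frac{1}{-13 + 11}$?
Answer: $- \frac{738751}{4} \approx -1.8469 \cdot 10^{5}$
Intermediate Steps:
$b = - \frac{1}{2}$ ($b = \frac{1}{-2} = - \frac{1}{2} \approx -0.5$)
$N{\left(b \right)} + 388 \left(-476\right) = \left(- \frac{1}{2}\right)^{2} + 388 \left(-476\right) = \frac{1}{4} - 184688 = - \frac{738751}{4}$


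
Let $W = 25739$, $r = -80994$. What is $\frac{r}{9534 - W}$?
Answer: $\frac{80994}{16205} \approx 4.9981$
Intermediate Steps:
$\frac{r}{9534 - W} = - \frac{80994}{9534 - 25739} = - \frac{80994}{-16205} = \left(-80994\right) \left(- \frac{1}{16205}\right) = \frac{80994}{16205}$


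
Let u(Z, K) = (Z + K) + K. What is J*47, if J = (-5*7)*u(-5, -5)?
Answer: 24675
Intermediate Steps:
u(Z, K) = Z + 2*K (u(Z, K) = (K + Z) + K = Z + 2*K)
J = 525 (J = (-5*7)*(-5 + 2*(-5)) = -35*(-5 - 10) = -35*(-15) = 525)
J*47 = 525*47 = 24675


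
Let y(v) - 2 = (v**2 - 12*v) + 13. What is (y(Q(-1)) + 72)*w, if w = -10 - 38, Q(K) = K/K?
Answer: -3648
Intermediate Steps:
Q(K) = 1
y(v) = 15 + v**2 - 12*v (y(v) = 2 + ((v**2 - 12*v) + 13) = 2 + (13 + v**2 - 12*v) = 15 + v**2 - 12*v)
w = -48
(y(Q(-1)) + 72)*w = ((15 + 1**2 - 12*1) + 72)*(-48) = ((15 + 1 - 12) + 72)*(-48) = (4 + 72)*(-48) = 76*(-48) = -3648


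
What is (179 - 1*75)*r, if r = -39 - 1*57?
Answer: -9984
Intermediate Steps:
r = -96 (r = -39 - 57 = -96)
(179 - 1*75)*r = (179 - 1*75)*(-96) = (179 - 75)*(-96) = 104*(-96) = -9984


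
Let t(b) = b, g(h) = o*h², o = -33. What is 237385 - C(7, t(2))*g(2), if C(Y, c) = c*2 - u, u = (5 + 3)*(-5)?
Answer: 243193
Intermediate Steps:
g(h) = -33*h²
u = -40 (u = 8*(-5) = -40)
C(Y, c) = 40 + 2*c (C(Y, c) = c*2 - 1*(-40) = 2*c + 40 = 40 + 2*c)
237385 - C(7, t(2))*g(2) = 237385 - (40 + 2*2)*(-33*2²) = 237385 - (40 + 4)*(-33*4) = 237385 - 44*(-132) = 237385 - 1*(-5808) = 237385 + 5808 = 243193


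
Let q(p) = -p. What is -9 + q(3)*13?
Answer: -48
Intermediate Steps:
-9 + q(3)*13 = -9 - 1*3*13 = -9 - 3*13 = -9 - 39 = -48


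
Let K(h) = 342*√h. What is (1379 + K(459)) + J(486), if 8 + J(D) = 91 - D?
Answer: 976 + 1026*√51 ≈ 8303.1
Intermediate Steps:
J(D) = 83 - D (J(D) = -8 + (91 - D) = 83 - D)
(1379 + K(459)) + J(486) = (1379 + 342*√459) + (83 - 1*486) = (1379 + 342*(3*√51)) + (83 - 486) = (1379 + 1026*√51) - 403 = 976 + 1026*√51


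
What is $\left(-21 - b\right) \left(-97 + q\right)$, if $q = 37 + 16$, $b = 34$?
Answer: $2420$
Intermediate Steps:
$q = 53$
$\left(-21 - b\right) \left(-97 + q\right) = \left(-21 - 34\right) \left(-97 + 53\right) = \left(-21 - 34\right) \left(-44\right) = \left(-55\right) \left(-44\right) = 2420$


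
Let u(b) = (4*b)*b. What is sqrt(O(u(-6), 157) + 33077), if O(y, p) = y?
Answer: sqrt(33221) ≈ 182.27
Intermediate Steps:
u(b) = 4*b**2
sqrt(O(u(-6), 157) + 33077) = sqrt(4*(-6)**2 + 33077) = sqrt(4*36 + 33077) = sqrt(144 + 33077) = sqrt(33221)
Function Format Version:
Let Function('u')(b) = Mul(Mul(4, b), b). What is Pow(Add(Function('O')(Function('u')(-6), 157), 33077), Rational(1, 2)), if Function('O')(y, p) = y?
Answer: Pow(33221, Rational(1, 2)) ≈ 182.27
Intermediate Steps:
Function('u')(b) = Mul(4, Pow(b, 2))
Pow(Add(Function('O')(Function('u')(-6), 157), 33077), Rational(1, 2)) = Pow(Add(Mul(4, Pow(-6, 2)), 33077), Rational(1, 2)) = Pow(Add(Mul(4, 36), 33077), Rational(1, 2)) = Pow(Add(144, 33077), Rational(1, 2)) = Pow(33221, Rational(1, 2))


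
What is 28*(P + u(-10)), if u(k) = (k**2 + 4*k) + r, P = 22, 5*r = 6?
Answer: 11648/5 ≈ 2329.6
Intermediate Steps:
r = 6/5 (r = (1/5)*6 = 6/5 ≈ 1.2000)
u(k) = 6/5 + k**2 + 4*k (u(k) = (k**2 + 4*k) + 6/5 = 6/5 + k**2 + 4*k)
28*(P + u(-10)) = 28*(22 + (6/5 + (-10)**2 + 4*(-10))) = 28*(22 + (6/5 + 100 - 40)) = 28*(22 + 306/5) = 28*(416/5) = 11648/5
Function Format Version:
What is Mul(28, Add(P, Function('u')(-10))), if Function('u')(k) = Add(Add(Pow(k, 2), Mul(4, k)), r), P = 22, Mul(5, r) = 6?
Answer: Rational(11648, 5) ≈ 2329.6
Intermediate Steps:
r = Rational(6, 5) (r = Mul(Rational(1, 5), 6) = Rational(6, 5) ≈ 1.2000)
Function('u')(k) = Add(Rational(6, 5), Pow(k, 2), Mul(4, k)) (Function('u')(k) = Add(Add(Pow(k, 2), Mul(4, k)), Rational(6, 5)) = Add(Rational(6, 5), Pow(k, 2), Mul(4, k)))
Mul(28, Add(P, Function('u')(-10))) = Mul(28, Add(22, Add(Rational(6, 5), Pow(-10, 2), Mul(4, -10)))) = Mul(28, Add(22, Add(Rational(6, 5), 100, -40))) = Mul(28, Add(22, Rational(306, 5))) = Mul(28, Rational(416, 5)) = Rational(11648, 5)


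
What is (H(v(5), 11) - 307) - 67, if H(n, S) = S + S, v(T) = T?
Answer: -352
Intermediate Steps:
H(n, S) = 2*S
(H(v(5), 11) - 307) - 67 = (2*11 - 307) - 67 = (22 - 307) - 67 = -285 - 67 = -352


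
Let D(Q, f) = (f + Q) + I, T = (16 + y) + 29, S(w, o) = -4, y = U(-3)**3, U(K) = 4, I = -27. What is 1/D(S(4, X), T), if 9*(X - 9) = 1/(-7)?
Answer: 1/78 ≈ 0.012821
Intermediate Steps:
y = 64 (y = 4**3 = 64)
X = 566/63 (X = 9 + (1/9)/(-7) = 9 + (1/9)*(-1/7) = 9 - 1/63 = 566/63 ≈ 8.9841)
T = 109 (T = (16 + 64) + 29 = 80 + 29 = 109)
D(Q, f) = -27 + Q + f (D(Q, f) = (f + Q) - 27 = (Q + f) - 27 = -27 + Q + f)
1/D(S(4, X), T) = 1/(-27 - 4 + 109) = 1/78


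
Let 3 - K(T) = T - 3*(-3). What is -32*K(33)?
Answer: 1248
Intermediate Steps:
K(T) = -6 - T (K(T) = 3 - (T - 3*(-3)) = 3 - (T + 9) = 3 - (9 + T) = 3 + (-9 - T) = -6 - T)
-32*K(33) = -32*(-6 - 1*33) = -32*(-6 - 33) = -32*(-39) = 1248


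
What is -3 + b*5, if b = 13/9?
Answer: 38/9 ≈ 4.2222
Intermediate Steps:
b = 13/9 (b = 13*(⅑) = 13/9 ≈ 1.4444)
-3 + b*5 = -3 + (13/9)*5 = -3 + 65/9 = 38/9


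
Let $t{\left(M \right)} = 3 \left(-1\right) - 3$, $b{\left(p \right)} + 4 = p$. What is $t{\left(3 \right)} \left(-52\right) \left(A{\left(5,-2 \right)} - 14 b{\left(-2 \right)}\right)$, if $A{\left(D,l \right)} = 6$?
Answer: $28080$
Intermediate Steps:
$b{\left(p \right)} = -4 + p$
$t{\left(M \right)} = -6$ ($t{\left(M \right)} = -3 - 3 = -6$)
$t{\left(3 \right)} \left(-52\right) \left(A{\left(5,-2 \right)} - 14 b{\left(-2 \right)}\right) = \left(-6\right) \left(-52\right) \left(6 - 14 \left(-4 - 2\right)\right) = 312 \left(6 - -84\right) = 312 \left(6 + 84\right) = 312 \cdot 90 = 28080$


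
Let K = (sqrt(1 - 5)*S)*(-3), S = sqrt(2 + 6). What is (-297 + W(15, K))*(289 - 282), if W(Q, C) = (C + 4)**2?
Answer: -3983 - 672*I*sqrt(2) ≈ -3983.0 - 950.35*I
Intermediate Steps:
S = 2*sqrt(2) (S = sqrt(8) = 2*sqrt(2) ≈ 2.8284)
K = -12*I*sqrt(2) (K = (sqrt(1 - 5)*(2*sqrt(2)))*(-3) = (sqrt(-4)*(2*sqrt(2)))*(-3) = ((2*I)*(2*sqrt(2)))*(-3) = (4*I*sqrt(2))*(-3) = -12*I*sqrt(2) ≈ -16.971*I)
W(Q, C) = (4 + C)**2
(-297 + W(15, K))*(289 - 282) = (-297 + (4 - 12*I*sqrt(2))**2)*(289 - 282) = (-297 + (4 - 12*I*sqrt(2))**2)*7 = -2079 + 7*(4 - 12*I*sqrt(2))**2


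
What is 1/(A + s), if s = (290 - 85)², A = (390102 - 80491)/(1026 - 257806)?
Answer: 256780/10790869889 ≈ 2.3796e-5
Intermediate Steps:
A = -309611/256780 (A = 309611/(-256780) = 309611*(-1/256780) = -309611/256780 ≈ -1.2057)
s = 42025 (s = 205² = 42025)
1/(A + s) = 1/(-309611/256780 + 42025) = 1/(10790869889/256780) = 256780/10790869889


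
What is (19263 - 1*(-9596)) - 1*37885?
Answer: -9026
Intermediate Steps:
(19263 - 1*(-9596)) - 1*37885 = (19263 + 9596) - 37885 = 28859 - 37885 = -9026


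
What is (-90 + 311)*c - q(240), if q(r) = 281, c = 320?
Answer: 70439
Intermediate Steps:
(-90 + 311)*c - q(240) = (-90 + 311)*320 - 1*281 = 221*320 - 281 = 70720 - 281 = 70439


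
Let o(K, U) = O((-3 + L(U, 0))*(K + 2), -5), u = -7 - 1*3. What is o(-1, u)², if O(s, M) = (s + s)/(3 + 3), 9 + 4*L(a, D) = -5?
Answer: 169/36 ≈ 4.6944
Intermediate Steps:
L(a, D) = -7/2 (L(a, D) = -9/4 + (¼)*(-5) = -9/4 - 5/4 = -7/2)
u = -10 (u = -7 - 3 = -10)
O(s, M) = s/3 (O(s, M) = (2*s)/6 = (2*s)*(⅙) = s/3)
o(K, U) = -13/3 - 13*K/6 (o(K, U) = ((-3 - 7/2)*(K + 2))/3 = (-13*(2 + K)/2)/3 = (-13 - 13*K/2)/3 = -13/3 - 13*K/6)
o(-1, u)² = (-13/3 - 13/6*(-1))² = (-13/3 + 13/6)² = (-13/6)² = 169/36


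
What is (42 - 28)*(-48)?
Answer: -672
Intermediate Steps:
(42 - 28)*(-48) = 14*(-48) = -672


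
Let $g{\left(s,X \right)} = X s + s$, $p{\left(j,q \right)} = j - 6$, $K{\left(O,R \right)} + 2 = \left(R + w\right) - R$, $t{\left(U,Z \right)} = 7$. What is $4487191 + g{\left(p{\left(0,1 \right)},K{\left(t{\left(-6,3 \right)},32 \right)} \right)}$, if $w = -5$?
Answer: $4487227$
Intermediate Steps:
$K{\left(O,R \right)} = -7$ ($K{\left(O,R \right)} = -2 + \left(\left(R - 5\right) - R\right) = -2 + \left(\left(-5 + R\right) - R\right) = -2 - 5 = -7$)
$p{\left(j,q \right)} = -6 + j$ ($p{\left(j,q \right)} = j - 6 = -6 + j$)
$g{\left(s,X \right)} = s + X s$
$4487191 + g{\left(p{\left(0,1 \right)},K{\left(t{\left(-6,3 \right)},32 \right)} \right)} = 4487191 + \left(-6 + 0\right) \left(1 - 7\right) = 4487191 - -36 = 4487191 + 36 = 4487227$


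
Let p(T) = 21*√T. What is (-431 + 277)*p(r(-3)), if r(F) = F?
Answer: -3234*I*√3 ≈ -5601.5*I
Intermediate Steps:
(-431 + 277)*p(r(-3)) = (-431 + 277)*(21*√(-3)) = -3234*I*√3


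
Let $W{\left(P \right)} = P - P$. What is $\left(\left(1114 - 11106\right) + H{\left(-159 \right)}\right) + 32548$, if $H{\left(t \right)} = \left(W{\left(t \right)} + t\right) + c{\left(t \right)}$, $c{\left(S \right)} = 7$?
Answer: $22404$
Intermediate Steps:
$W{\left(P \right)} = 0$
$H{\left(t \right)} = 7 + t$ ($H{\left(t \right)} = \left(0 + t\right) + 7 = t + 7 = 7 + t$)
$\left(\left(1114 - 11106\right) + H{\left(-159 \right)}\right) + 32548 = \left(\left(1114 - 11106\right) + \left(7 - 159\right)\right) + 32548 = \left(\left(1114 - 11106\right) - 152\right) + 32548 = \left(-9992 - 152\right) + 32548 = -10144 + 32548 = 22404$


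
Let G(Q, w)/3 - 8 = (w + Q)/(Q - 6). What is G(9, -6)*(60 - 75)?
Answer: -405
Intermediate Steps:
G(Q, w) = 24 + 3*(Q + w)/(-6 + Q) (G(Q, w) = 24 + 3*((w + Q)/(Q - 6)) = 24 + 3*((Q + w)/(-6 + Q)) = 24 + 3*(Q + w)/(-6 + Q))
G(9, -6)*(60 - 75) = (3*(-48 - 6 + 9*9)/(-6 + 9))*(60 - 75) = (3*(-48 - 6 + 81)/3)*(-15) = (3*(⅓)*27)*(-15) = 27*(-15) = -405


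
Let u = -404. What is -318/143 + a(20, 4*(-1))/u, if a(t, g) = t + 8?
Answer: -33119/14443 ≈ -2.2931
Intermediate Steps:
a(t, g) = 8 + t
-318/143 + a(20, 4*(-1))/u = -318/143 + (8 + 20)/(-404) = -318*1/143 + 28*(-1/404) = -318/143 - 7/101 = -33119/14443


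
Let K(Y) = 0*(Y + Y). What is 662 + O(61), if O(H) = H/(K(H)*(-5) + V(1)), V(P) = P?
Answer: 723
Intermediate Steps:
K(Y) = 0 (K(Y) = 0*(2*Y) = 0)
O(H) = H (O(H) = H/(0*(-5) + 1) = H/(0 + 1) = H/1 = H*1 = H)
662 + O(61) = 662 + 61 = 723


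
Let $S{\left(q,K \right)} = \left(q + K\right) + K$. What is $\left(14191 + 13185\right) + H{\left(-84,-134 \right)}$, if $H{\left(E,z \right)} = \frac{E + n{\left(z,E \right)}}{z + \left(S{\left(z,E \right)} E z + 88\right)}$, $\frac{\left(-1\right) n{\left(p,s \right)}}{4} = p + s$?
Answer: $\frac{46530411910}{1699679} \approx 27376.0$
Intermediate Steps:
$S{\left(q,K \right)} = q + 2 K$ ($S{\left(q,K \right)} = \left(K + q\right) + K = q + 2 K$)
$n{\left(p,s \right)} = - 4 p - 4 s$ ($n{\left(p,s \right)} = - 4 \left(p + s\right) = - 4 p - 4 s$)
$H{\left(E,z \right)} = \frac{- 4 z - 3 E}{88 + z + E z \left(z + 2 E\right)}$ ($H{\left(E,z \right)} = \frac{E - \left(4 E + 4 z\right)}{z + \left(\left(z + 2 E\right) E z + 88\right)} = \frac{E - \left(4 E + 4 z\right)}{z + \left(E \left(z + 2 E\right) z + 88\right)} = \frac{- 4 z - 3 E}{z + \left(E z \left(z + 2 E\right) + 88\right)} = \frac{- 4 z - 3 E}{z + \left(88 + E z \left(z + 2 E\right)\right)} = \frac{- 4 z - 3 E}{88 + z + E z \left(z + 2 E\right)}$)
$\left(14191 + 13185\right) + H{\left(-84,-134 \right)} = \left(14191 + 13185\right) + \frac{\left(-4\right) \left(-134\right) - -252}{88 - 134 - - 11256 \left(-134 + 2 \left(-84\right)\right)} = 27376 + \frac{536 + 252}{88 - 134 - - 11256 \left(-134 - 168\right)} = 27376 + \frac{1}{88 - 134 - \left(-11256\right) \left(-302\right)} 788 = 27376 + \frac{1}{88 - 134 - 3399312} \cdot 788 = 27376 + \frac{1}{-3399358} \cdot 788 = 27376 - \frac{394}{1699679} = \frac{46530411910}{1699679}$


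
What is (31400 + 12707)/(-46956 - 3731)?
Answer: -6301/7241 ≈ -0.87018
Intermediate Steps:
(31400 + 12707)/(-46956 - 3731) = 44107/(-50687) = 44107*(-1/50687) = -6301/7241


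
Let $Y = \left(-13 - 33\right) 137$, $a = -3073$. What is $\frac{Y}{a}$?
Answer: $\frac{6302}{3073} \approx 2.0508$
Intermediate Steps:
$Y = -6302$ ($Y = \left(-46\right) 137 = -6302$)
$\frac{Y}{a} = - \frac{6302}{-3073} = \left(-6302\right) \left(- \frac{1}{3073}\right) = \frac{6302}{3073}$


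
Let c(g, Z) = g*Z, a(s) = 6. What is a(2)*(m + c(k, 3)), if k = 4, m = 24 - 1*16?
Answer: 120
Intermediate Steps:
m = 8 (m = 24 - 16 = 8)
c(g, Z) = Z*g
a(2)*(m + c(k, 3)) = 6*(8 + 3*4) = 6*(8 + 12) = 6*20 = 120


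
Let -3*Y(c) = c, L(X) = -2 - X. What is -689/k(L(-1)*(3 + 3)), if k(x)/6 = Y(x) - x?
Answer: -689/48 ≈ -14.354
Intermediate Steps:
Y(c) = -c/3
k(x) = -8*x (k(x) = 6*(-x/3 - x) = 6*(-4*x/3) = -8*x)
-689/k(L(-1)*(3 + 3)) = -689*(-1/(8*(-2 - 1*(-1))*(3 + 3))) = -689*(-1/(48*(-2 + 1))) = -689/((-(-8)*6)) = -689/((-8*(-6))) = -689/48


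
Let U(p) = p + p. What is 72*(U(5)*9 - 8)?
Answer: 5904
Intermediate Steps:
U(p) = 2*p
72*(U(5)*9 - 8) = 72*((2*5)*9 - 8) = 72*(10*9 - 8) = 72*(90 - 8) = 72*82 = 5904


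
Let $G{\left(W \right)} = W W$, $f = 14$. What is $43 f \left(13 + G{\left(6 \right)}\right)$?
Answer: $29498$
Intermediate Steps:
$G{\left(W \right)} = W^{2}$
$43 f \left(13 + G{\left(6 \right)}\right) = 43 \cdot 14 \left(13 + 6^{2}\right) = 602 \left(13 + 36\right) = 602 \cdot 49 = 29498$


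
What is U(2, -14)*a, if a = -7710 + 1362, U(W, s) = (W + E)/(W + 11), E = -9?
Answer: 44436/13 ≈ 3418.2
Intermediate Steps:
U(W, s) = (-9 + W)/(11 + W) (U(W, s) = (W - 9)/(W + 11) = (-9 + W)/(11 + W))
a = -6348
U(2, -14)*a = ((-9 + 2)/(11 + 2))*(-6348) = (-7/13)*(-6348) = ((1/13)*(-7))*(-6348) = -7/13*(-6348) = 44436/13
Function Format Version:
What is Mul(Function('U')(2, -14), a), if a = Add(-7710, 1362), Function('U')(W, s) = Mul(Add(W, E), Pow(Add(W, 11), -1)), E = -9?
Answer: Rational(44436, 13) ≈ 3418.2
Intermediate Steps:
Function('U')(W, s) = Mul(Pow(Add(11, W), -1), Add(-9, W)) (Function('U')(W, s) = Mul(Add(W, -9), Pow(Add(W, 11), -1)) = Mul(Add(-9, W), Pow(Add(11, W), -1)) = Mul(Pow(Add(11, W), -1), Add(-9, W)))
a = -6348
Mul(Function('U')(2, -14), a) = Mul(Mul(Pow(Add(11, 2), -1), Add(-9, 2)), -6348) = Mul(Mul(Pow(13, -1), -7), -6348) = Mul(Mul(Rational(1, 13), -7), -6348) = Mul(Rational(-7, 13), -6348) = Rational(44436, 13)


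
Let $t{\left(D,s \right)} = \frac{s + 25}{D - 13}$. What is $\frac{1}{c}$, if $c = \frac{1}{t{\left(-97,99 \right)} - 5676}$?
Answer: $- \frac{312242}{55} \approx -5677.1$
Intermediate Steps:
$t{\left(D,s \right)} = \frac{25 + s}{-13 + D}$
$c = - \frac{55}{312242}$ ($c = \frac{1}{\frac{25 + 99}{-13 - 97} - 5676} = \frac{1}{\frac{1}{-110} \cdot 124 - 5676} = \frac{1}{\left(- \frac{1}{110}\right) 124 - 5676} = \frac{1}{- \frac{62}{55} - 5676} = \frac{1}{- \frac{312242}{55}} = - \frac{55}{312242} \approx -0.00017615$)
$\frac{1}{c} = \frac{1}{- \frac{55}{312242}} = - \frac{312242}{55}$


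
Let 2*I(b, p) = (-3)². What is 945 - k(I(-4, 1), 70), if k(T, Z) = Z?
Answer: 875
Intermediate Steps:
I(b, p) = 9/2 (I(b, p) = (½)*(-3)² = (½)*9 = 9/2)
945 - k(I(-4, 1), 70) = 945 - 1*70 = 945 - 70 = 875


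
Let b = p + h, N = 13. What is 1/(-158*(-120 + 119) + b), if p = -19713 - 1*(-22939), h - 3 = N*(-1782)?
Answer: -1/19779 ≈ -5.0559e-5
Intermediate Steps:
h = -23163 (h = 3 + 13*(-1782) = 3 - 23166 = -23163)
p = 3226 (p = -19713 + 22939 = 3226)
b = -19937 (b = 3226 - 23163 = -19937)
1/(-158*(-120 + 119) + b) = 1/(-158*(-120 + 119) - 19937) = 1/(-158*(-1) - 19937) = 1/(158 - 19937) = 1/(-19779) = -1/19779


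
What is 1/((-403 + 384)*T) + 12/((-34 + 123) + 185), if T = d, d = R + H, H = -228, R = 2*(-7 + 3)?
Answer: 27041/614308 ≈ 0.044019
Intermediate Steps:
R = -8 (R = 2*(-4) = -8)
d = -236 (d = -8 - 228 = -236)
T = -236
1/((-403 + 384)*T) + 12/((-34 + 123) + 185) = 1/((-403 + 384)*(-236)) + 12/((-34 + 123) + 185) = -1/236/(-19) + 12/(89 + 185) = -1/19*(-1/236) + 12/274 = 1/4484 + 12*(1/274) = 1/4484 + 6/137 = 27041/614308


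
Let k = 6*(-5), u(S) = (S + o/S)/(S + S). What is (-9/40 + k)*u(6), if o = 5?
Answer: -16523/960 ≈ -17.211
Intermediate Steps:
u(S) = (S + 5/S)/(2*S) (u(S) = (S + 5/S)/(S + S) = (S + 5/S)/((2*S)) = (S + 5/S)*(1/(2*S)) = (S + 5/S)/(2*S))
k = -30
(-9/40 + k)*u(6) = (-9/40 - 30)*((1/2)*(5 + 6**2)/6**2) = (-9*1/40 - 30)*((1/2)*(1/36)*(5 + 36)) = (-9/40 - 30)*((1/2)*(1/36)*41) = -1209/40*41/72 = -16523/960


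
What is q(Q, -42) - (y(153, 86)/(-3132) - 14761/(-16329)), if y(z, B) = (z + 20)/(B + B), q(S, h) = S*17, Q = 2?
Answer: 97043978039/2932165872 ≈ 33.096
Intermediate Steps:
q(S, h) = 17*S
y(z, B) = (20 + z)/(2*B) (y(z, B) = (20 + z)/((2*B)) = (20 + z)*(1/(2*B)) = (20 + z)/(2*B))
q(Q, -42) - (y(153, 86)/(-3132) - 14761/(-16329)) = 17*2 - (((½)*(20 + 153)/86)/(-3132) - 14761/(-16329)) = 34 - (((½)*(1/86)*173)*(-1/3132) - 14761*(-1/16329)) = 34 - ((173/172)*(-1/3132) + 14761/16329) = 34 - (-173/538704 + 14761/16329) = 34 - 1*2649661609/2932165872 = 34 - 2649661609/2932165872 = 97043978039/2932165872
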